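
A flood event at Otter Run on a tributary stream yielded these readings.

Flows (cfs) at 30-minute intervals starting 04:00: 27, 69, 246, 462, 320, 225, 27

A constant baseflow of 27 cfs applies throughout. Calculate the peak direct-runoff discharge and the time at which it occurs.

Subtracting baseflow gives direct-runoff ordinates: 0.0, 42.0, 219.0, 435.0, 293.0, 198.0, 0.0 cfs.
The maximum is 435.0 cfs, occurring at the reading for t = 05:30.

Q_p = 435.0 cfs at t = 05:30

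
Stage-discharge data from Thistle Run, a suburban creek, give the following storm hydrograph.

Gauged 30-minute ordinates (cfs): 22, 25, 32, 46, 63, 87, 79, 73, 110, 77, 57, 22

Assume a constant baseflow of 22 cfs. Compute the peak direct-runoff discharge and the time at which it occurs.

Subtracting baseflow gives direct-runoff ordinates: 0.0, 3.0, 10.0, 24.0, 41.0, 65.0, 57.0, 51.0, 88.0, 55.0, 35.0, 0.0 cfs.
The maximum is 88.0 cfs, occurring at the reading for t = 4 h.

Q_p = 88.0 cfs at t = 4 h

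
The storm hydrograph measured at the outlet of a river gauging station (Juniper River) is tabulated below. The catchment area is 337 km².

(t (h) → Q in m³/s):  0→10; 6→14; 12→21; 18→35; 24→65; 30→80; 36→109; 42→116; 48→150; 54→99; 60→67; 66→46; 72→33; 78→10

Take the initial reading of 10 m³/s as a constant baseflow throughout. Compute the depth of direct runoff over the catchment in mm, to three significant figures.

Direct runoff: 0.0, 4.0, 11.0, 25.0, 55.0, 70.0, 99.0, 106.0, 140.0, 89.0, 57.0, 36.0, 23.0, 0.0 m³/s; ΣQ_DR = 715.0 m³/s.
V = ΣQ_DR · Δt = 715.0 × 21600 s = 1.544 × 10^7 m³.
Over A = 337 km², depth = V / A = 45.8 mm.

d ≈ 45.8 mm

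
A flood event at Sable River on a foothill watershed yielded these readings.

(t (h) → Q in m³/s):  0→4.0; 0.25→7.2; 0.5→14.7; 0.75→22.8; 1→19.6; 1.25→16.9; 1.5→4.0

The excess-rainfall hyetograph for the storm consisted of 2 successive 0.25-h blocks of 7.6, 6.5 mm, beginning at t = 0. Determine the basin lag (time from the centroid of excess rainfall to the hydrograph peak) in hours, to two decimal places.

Centroid of excess rainfall: t_c = Σ P_i·t̄_i / ΣP_i = 0.2402 h (block centres at 0.125, 0.375 h).
Hydrograph peak occurs at t = 0.75 h, so basin lag t_L = 0.75 − 0.2402 = 0.51 h.

t_L ≈ 0.51 h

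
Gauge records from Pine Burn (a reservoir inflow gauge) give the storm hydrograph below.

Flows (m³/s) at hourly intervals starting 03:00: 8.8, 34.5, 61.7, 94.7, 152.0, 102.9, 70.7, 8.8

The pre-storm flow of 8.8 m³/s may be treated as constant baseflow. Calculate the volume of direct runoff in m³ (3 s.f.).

V ≈ 1.67 × 10^6 m³

Direct-runoff ordinates (Q − Q_b): 0.0, 25.7, 52.9, 85.9, 143.2, 94.1, 61.9, 0.0 m³/s.
ΣQ_DR = 463.7 m³/s.
With Δt = 1 h = 3600 s, V = ΣQ_DR · Δt = 463.7 × 3600 = 1.67 × 10^6 m³.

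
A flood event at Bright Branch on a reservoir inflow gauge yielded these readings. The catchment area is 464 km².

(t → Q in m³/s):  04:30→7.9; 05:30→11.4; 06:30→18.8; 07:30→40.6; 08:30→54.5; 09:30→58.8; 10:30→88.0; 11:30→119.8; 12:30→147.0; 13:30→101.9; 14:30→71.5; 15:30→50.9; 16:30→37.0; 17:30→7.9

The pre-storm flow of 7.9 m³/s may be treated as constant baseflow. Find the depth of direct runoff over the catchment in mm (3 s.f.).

Direct runoff: 0.0, 3.5, 10.9, 32.7, 46.6, 50.9, 80.1, 111.9, 139.1, 94.0, 63.6, 43.0, 29.1, 0.0 m³/s; ΣQ_DR = 705.4 m³/s.
V = ΣQ_DR · Δt = 705.4 × 3600 s = 2.539 × 10^6 m³.
Over A = 464 km², depth = V / A = 5.47 mm.

d ≈ 5.47 mm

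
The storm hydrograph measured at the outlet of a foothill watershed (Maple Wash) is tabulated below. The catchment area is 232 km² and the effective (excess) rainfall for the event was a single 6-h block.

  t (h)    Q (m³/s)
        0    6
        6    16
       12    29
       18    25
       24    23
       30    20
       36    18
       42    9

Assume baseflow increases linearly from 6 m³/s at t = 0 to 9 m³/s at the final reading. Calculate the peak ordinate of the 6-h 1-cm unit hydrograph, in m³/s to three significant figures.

Direct runoff: 0.00, 9.57, 22.14, 17.71, 15.29, 11.86, 9.43, 0.00 m³/s; ΣQ_DR = 86.00 m³/s, peak = 22.14 m³/s.
Runoff depth d = ΣQ_DR·Δt / A = 86.00 × 21600 / (232 km²) = 8.007 mm.
The 1-cm UH is the DRH scaled by (10 mm)/d, so U_p = 22.14 × 10/8.007 = 27.7 m³/s.

U_p ≈ 27.7 m³/s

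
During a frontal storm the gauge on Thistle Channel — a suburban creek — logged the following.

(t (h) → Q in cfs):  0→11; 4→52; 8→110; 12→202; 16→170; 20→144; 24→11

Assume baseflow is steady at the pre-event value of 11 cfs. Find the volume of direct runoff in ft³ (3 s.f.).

V ≈ 8.97 × 10^6 ft³

Direct-runoff ordinates (Q − Q_b): 0.0, 41.0, 99.0, 191.0, 159.0, 133.0, 0.0 cfs.
ΣQ_DR = 623.0 cfs.
With Δt = 4 h = 14400 s, V = ΣQ_DR · Δt = 623.0 × 14400 = 8.97 × 10^6 ft³.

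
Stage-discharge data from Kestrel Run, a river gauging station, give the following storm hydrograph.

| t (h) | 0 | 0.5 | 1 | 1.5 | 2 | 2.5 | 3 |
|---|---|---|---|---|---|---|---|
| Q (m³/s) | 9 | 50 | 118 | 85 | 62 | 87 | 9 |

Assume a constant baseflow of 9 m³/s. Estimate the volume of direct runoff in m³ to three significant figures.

Direct-runoff ordinates (Q − Q_b): 0.0, 41.0, 109.0, 76.0, 53.0, 78.0, 0.0 m³/s.
ΣQ_DR = 357.0 m³/s.
With Δt = 0.5 h = 1800 s, V = ΣQ_DR · Δt = 357.0 × 1800 = 6.43 × 10^5 m³.

V ≈ 6.43 × 10^5 m³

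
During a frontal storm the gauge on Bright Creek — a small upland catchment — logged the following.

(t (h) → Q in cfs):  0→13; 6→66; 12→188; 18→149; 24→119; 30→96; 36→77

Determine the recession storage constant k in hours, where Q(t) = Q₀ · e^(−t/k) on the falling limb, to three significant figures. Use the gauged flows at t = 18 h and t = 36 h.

k ≈ 27.3 h

On the falling limb, Q drops from 149 to 77 cfs between t = 18 h and t = 36 h (Δt = 18 h).
k = −Δt / ln(Q₂/Q₁) = −18 / ln(77/149) = 27.3 h.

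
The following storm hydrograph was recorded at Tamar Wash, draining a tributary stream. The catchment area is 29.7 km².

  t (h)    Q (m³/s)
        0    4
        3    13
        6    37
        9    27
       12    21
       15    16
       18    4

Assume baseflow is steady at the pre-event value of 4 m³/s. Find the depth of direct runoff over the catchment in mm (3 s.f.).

Direct runoff: 0.0, 9.0, 33.0, 23.0, 17.0, 12.0, 0.0 m³/s; ΣQ_DR = 94.00 m³/s.
V = ΣQ_DR · Δt = 94.00 × 10800 s = 1.015 × 10^6 m³.
Over A = 29.7 km², depth = V / A = 34.2 mm.

d ≈ 34.2 mm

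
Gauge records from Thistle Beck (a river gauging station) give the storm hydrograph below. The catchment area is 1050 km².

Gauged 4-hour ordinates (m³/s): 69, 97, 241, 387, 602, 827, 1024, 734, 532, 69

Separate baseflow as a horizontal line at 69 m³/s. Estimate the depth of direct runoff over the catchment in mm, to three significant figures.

d ≈ 53.4 mm

Direct runoff: 0.0, 28.0, 172.0, 318.0, 533.0, 758.0, 955.0, 665.0, 463.0, 0.0 m³/s; ΣQ_DR = 3892 m³/s.
V = ΣQ_DR · Δt = 3892 × 14400 s = 5.604 × 10^7 m³.
Over A = 1050 km², depth = V / A = 53.4 mm.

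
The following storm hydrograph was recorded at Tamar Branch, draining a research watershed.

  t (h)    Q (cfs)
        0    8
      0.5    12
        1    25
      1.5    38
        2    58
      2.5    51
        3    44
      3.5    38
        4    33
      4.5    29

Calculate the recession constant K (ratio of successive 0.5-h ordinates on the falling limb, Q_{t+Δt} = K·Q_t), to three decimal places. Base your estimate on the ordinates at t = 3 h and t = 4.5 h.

K ≈ 0.870

Using the recession-limb readings at t = 3 h and t = 4.5 h: Q falls from 44 to 29 cfs over 3 intervals.
K = (Q₂/Q₁)^(1/3) = (29/44)^(1/3) = 0.870.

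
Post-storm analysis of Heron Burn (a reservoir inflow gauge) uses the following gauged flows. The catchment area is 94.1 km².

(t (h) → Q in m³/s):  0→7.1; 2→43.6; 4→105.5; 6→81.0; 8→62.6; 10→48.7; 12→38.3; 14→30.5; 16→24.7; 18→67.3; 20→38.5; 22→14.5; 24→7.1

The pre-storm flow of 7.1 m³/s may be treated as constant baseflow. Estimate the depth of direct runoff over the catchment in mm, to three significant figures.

d ≈ 36.5 mm

Direct runoff: 0.0, 36.5, 98.4, 73.9, 55.5, 41.6, 31.2, 23.4, 17.6, 60.2, 31.4, 7.4, 0.0 m³/s; ΣQ_DR = 477.1 m³/s.
V = ΣQ_DR · Δt = 477.1 × 7200 s = 3.435 × 10^6 m³.
Over A = 94.1 km², depth = V / A = 36.5 mm.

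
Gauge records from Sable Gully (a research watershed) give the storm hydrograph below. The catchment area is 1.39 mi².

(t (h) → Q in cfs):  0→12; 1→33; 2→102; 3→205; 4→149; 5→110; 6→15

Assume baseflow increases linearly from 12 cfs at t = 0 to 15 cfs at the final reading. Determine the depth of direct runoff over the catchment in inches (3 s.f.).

Direct runoff: 0.00, 20.50, 89.00, 191.50, 135.00, 95.50, 0.00 cfs; ΣQ_DR = 531.5 cfs.
V = ΣQ_DR · Δt = 531.5 × 3600 s = 1.913 × 10^6 ft³.
Over A = 1.39 mi², depth = V / A = 0.593 in.

d ≈ 0.593 in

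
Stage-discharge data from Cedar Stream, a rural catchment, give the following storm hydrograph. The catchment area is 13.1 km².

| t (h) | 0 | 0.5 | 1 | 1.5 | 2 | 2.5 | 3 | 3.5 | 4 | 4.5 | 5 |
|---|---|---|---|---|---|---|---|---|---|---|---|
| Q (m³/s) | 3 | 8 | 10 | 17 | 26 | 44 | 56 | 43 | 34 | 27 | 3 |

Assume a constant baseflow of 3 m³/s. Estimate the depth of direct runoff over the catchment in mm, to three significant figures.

d ≈ 32.7 mm

Direct runoff: 0.0, 5.0, 7.0, 14.0, 23.0, 41.0, 53.0, 40.0, 31.0, 24.0, 0.0 m³/s; ΣQ_DR = 238.0 m³/s.
V = ΣQ_DR · Δt = 238.0 × 1800 s = 4.284 × 10^5 m³.
Over A = 13.1 km², depth = V / A = 32.7 mm.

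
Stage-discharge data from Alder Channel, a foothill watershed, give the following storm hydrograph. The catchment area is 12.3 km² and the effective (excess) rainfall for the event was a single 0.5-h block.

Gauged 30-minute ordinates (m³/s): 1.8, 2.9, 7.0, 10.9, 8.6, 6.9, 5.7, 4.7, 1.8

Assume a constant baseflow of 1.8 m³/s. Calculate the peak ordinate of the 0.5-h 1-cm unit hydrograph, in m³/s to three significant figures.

Direct runoff: 0.0, 1.1, 5.2, 9.1, 6.8, 5.1, 3.9, 2.9, 0.0 m³/s; ΣQ_DR = 34.10 m³/s, peak = 9.1 m³/s.
Runoff depth d = ΣQ_DR·Δt / A = 34.10 × 1800 / (12.3 km²) = 4.990 mm.
The 1-cm UH is the DRH scaled by (10 mm)/d, so U_p = 9.1 × 10/4.990 = 18.2 m³/s.

U_p ≈ 18.2 m³/s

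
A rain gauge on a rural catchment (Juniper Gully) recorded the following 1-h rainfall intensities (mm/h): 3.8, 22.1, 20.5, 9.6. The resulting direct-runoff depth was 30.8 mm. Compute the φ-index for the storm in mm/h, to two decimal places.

φ ≈ 7.13 mm/h

Only the 3 blocks with intensity above φ contribute runoff: 22.1, 20.5, 9.6 mm/h.
Σ(I−φ)·Δt = d  ⇒  (22.1+20.5+9.6 − 3φ)·1 = 30.8
φ = (52.20 − 30.8/1) / 3 = 7.13 mm/h.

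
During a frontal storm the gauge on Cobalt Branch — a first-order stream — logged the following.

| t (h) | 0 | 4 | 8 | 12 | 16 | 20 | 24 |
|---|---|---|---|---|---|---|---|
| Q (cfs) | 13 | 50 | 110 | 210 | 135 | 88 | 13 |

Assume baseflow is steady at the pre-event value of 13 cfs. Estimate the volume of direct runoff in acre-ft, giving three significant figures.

Direct-runoff ordinates (Q − Q_b): 0.0, 37.0, 97.0, 197.0, 122.0, 75.0, 0.0 cfs.
ΣQ_DR = 528.0 cfs.
With Δt = 4 h = 14400 s, V = ΣQ_DR · Δt = 528.0 × 14400 = 7.60 × 10^6 ft³ = 175 acre-ft.

V ≈ 175 acre-ft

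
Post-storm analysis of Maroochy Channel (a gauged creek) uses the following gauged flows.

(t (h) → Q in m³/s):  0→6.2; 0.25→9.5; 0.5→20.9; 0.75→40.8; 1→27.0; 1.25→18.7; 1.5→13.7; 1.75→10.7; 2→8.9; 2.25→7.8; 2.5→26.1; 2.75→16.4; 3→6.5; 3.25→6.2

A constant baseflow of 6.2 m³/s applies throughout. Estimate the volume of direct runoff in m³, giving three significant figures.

V ≈ 1.19 × 10^5 m³

Direct-runoff ordinates (Q − Q_b): 0.0, 3.3, 14.7, 34.6, 20.8, 12.5, 7.5, 4.5, 2.7, 1.6, 19.9, 10.2, 0.3, 0.0 m³/s.
ΣQ_DR = 132.6 m³/s.
With Δt = 0.25 h = 900 s, V = ΣQ_DR · Δt = 132.6 × 900 = 1.19 × 10^5 m³.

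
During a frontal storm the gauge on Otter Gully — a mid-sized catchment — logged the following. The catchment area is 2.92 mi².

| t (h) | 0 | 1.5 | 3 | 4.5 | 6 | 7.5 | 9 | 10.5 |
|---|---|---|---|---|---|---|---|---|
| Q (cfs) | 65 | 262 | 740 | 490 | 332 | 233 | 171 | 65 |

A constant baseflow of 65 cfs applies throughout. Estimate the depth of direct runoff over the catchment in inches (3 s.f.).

Direct runoff: 0.0, 197.0, 675.0, 425.0, 267.0, 168.0, 106.0, 0.0 cfs; ΣQ_DR = 1838 cfs.
V = ΣQ_DR · Δt = 1838 × 5400 s = 9.925 × 10^6 ft³.
Over A = 2.92 mi², depth = V / A = 1.46 in.

d ≈ 1.46 in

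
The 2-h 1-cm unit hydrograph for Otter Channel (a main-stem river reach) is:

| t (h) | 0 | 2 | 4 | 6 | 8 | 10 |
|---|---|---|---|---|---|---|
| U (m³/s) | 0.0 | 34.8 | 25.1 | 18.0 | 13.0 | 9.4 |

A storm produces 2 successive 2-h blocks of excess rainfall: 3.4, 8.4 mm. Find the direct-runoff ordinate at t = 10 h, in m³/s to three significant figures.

Q ≈ 14.1 m³/s

By discrete convolution, Q_j = Σ (P_i / 10 mm) · U_{j−i}.
At t = 10 h (j=5): Q = (3.4/10)·9.4 + (8.4/10)·13.0 = 14.1 m³/s.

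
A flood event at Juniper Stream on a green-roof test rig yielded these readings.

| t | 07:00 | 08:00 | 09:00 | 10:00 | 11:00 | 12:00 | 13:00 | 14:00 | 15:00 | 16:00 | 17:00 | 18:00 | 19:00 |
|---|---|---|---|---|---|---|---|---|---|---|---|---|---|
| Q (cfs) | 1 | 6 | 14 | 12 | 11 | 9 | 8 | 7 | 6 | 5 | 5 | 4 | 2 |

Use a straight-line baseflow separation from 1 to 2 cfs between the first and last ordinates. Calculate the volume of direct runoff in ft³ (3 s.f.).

V ≈ 2.54 × 10^5 ft³

Direct-runoff ordinates (Q − Q_b): 0.00, 4.92, 12.83, 10.75, 9.67, 7.58, 6.50, 5.42, 4.33, 3.25, 3.17, 2.08, 0.00 cfs.
ΣQ_DR = 70.50 cfs.
With Δt = 1 h = 3600 s, V = ΣQ_DR · Δt = 70.50 × 3600 = 2.54 × 10^5 ft³.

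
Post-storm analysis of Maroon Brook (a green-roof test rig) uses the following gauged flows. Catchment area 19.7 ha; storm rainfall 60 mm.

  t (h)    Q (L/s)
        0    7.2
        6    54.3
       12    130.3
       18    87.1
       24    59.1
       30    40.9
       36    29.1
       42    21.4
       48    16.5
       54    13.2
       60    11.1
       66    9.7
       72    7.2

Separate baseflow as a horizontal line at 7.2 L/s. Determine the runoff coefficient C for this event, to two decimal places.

C ≈ 0.72

ΣQ_DR = 393.5 L/s; V = ΣQ_DR·Δt = 8.500 × 10^6 L.
Runoff depth d = V / A = 43.15 mm.
C = d / P = 43.15 / 60 = 0.72.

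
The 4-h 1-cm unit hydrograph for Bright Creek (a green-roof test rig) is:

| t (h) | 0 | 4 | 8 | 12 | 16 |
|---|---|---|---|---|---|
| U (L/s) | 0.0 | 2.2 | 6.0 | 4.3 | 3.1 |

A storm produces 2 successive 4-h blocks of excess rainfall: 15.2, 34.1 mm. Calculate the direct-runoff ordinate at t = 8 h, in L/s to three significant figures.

Q ≈ 16.6 L/s

By discrete convolution, Q_j = Σ (P_i / 10 mm) · U_{j−i}.
At t = 8 h (j=2): Q = (15.2/10)·6.0 + (34.1/10)·2.2 = 16.6 L/s.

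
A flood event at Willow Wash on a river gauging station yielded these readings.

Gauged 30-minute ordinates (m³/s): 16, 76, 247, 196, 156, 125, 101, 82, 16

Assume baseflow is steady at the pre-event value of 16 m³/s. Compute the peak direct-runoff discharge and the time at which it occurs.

Subtracting baseflow gives direct-runoff ordinates: 0.0, 60.0, 231.0, 180.0, 140.0, 109.0, 85.0, 66.0, 0.0 m³/s.
The maximum is 231.0 m³/s, occurring at the reading for t = 1 h.

Q_p = 231.0 m³/s at t = 1 h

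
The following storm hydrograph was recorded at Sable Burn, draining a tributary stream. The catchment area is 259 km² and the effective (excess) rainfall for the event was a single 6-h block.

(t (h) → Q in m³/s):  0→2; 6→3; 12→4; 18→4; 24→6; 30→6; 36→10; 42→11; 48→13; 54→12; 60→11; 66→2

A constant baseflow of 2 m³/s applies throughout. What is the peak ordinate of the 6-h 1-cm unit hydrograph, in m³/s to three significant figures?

Direct runoff: 0.0, 1.0, 2.0, 2.0, 4.0, 4.0, 8.0, 9.0, 11.0, 10.0, 9.0, 0.0 m³/s; ΣQ_DR = 60.00 m³/s, peak = 11.0 m³/s.
Runoff depth d = ΣQ_DR·Δt / A = 60.00 × 21600 / (259 km²) = 5.004 mm.
The 1-cm UH is the DRH scaled by (10 mm)/d, so U_p = 11.0 × 10/5.004 = 22.0 m³/s.

U_p ≈ 22.0 m³/s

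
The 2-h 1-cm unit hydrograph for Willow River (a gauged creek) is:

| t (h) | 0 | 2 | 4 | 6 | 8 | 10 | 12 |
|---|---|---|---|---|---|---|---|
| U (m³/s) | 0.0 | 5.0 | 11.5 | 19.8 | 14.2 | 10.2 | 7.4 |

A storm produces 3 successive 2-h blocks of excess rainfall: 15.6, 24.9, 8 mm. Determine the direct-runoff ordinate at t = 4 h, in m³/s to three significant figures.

By discrete convolution, Q_j = Σ (P_i / 10 mm) · U_{j−i}.
At t = 4 h (j=2): Q = (15.6/10)·11.5 + (24.9/10)·5.0 + (8/10)·0.0 = 30.4 m³/s.

Q ≈ 30.4 m³/s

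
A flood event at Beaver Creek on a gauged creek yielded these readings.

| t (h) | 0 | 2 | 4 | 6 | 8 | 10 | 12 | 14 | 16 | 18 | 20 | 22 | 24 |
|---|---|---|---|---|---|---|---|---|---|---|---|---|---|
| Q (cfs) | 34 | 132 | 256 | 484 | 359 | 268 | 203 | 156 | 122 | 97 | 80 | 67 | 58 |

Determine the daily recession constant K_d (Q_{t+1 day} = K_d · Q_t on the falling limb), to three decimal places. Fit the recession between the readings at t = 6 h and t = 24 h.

Between t = 6 h and t = 24 h the flow falls from 484 to 58 cfs over 9×2 h = 18 h.
Per-interval ratio K = (58/484)^(1/9) = 0.7900; K_d = K^(24/2) = 0.059.

K_d ≈ 0.059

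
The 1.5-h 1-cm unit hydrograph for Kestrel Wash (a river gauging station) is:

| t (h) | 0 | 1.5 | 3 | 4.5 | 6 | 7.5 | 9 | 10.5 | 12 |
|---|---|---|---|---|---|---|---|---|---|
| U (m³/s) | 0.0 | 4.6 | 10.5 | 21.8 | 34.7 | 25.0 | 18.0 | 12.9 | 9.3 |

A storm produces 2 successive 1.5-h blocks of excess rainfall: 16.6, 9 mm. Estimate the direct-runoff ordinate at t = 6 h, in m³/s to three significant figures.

By discrete convolution, Q_j = Σ (P_i / 10 mm) · U_{j−i}.
At t = 6 h (j=4): Q = (16.6/10)·34.7 + (9/10)·21.8 = 77.2 m³/s.

Q ≈ 77.2 m³/s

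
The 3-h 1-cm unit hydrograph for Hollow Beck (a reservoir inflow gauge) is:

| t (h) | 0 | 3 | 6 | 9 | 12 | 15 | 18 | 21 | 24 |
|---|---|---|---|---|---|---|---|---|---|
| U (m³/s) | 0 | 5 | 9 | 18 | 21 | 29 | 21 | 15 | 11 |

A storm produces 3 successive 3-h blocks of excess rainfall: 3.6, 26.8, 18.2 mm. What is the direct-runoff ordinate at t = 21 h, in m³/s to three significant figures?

By discrete convolution, Q_j = Σ (P_i / 10 mm) · U_{j−i}.
At t = 21 h (j=7): Q = (3.6/10)·15 + (26.8/10)·21 + (18.2/10)·29 = 114 m³/s.

Q ≈ 114 m³/s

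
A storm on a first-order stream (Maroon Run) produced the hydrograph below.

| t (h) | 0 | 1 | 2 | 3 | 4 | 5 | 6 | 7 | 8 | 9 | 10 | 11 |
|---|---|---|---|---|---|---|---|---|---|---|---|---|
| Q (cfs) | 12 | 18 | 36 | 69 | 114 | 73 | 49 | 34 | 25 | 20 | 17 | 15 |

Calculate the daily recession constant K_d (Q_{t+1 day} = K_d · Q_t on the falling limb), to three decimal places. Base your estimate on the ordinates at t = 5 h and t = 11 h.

K_d ≈ 0.002

Between t = 5 h and t = 11 h the flow falls from 73 to 15 cfs over 6×1 h = 6 h.
Per-interval ratio K = (15/73)^(1/6) = 0.7682; K_d = K^(24/1) = 0.002.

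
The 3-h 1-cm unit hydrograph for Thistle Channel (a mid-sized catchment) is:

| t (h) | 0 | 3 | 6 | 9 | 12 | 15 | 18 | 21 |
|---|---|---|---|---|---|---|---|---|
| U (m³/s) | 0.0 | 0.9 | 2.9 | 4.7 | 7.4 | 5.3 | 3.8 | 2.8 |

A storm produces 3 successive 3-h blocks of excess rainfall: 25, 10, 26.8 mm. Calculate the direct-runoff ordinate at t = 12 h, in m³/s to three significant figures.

By discrete convolution, Q_j = Σ (P_i / 10 mm) · U_{j−i}.
At t = 12 h (j=4): Q = (25/10)·7.4 + (10/10)·4.7 + (26.8/10)·2.9 = 31.0 m³/s.

Q ≈ 31.0 m³/s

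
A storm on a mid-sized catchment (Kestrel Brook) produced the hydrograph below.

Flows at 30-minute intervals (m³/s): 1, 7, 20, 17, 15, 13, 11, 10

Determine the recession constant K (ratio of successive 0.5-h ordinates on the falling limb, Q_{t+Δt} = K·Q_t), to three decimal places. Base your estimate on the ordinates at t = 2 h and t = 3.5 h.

Using the recession-limb readings at t = 2 h and t = 3.5 h: Q falls from 15 to 10 m³/s over 3 intervals.
K = (Q₂/Q₁)^(1/3) = (10/15)^(1/3) = 0.874.

K ≈ 0.874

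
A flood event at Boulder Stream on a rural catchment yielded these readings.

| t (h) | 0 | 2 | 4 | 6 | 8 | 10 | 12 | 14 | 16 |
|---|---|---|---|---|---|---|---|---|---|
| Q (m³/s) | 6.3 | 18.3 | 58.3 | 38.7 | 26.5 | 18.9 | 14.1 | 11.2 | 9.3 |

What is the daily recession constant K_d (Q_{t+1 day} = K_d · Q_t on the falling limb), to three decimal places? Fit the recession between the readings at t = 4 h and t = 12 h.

Between t = 4 h and t = 12 h the flow falls from 58.3 to 14.1 m³/s over 4×2 h = 8 h.
Per-interval ratio K = (14.1/58.3)^(1/4) = 0.7013; K_d = K^(24/2) = 0.014.

K_d ≈ 0.014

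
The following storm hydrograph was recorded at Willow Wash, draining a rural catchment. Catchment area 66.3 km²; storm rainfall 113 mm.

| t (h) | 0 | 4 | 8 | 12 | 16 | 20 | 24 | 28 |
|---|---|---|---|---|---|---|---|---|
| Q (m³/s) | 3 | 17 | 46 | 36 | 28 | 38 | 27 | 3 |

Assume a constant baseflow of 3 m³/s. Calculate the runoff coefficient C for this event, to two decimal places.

C ≈ 0.33

ΣQ_DR = 174.0 m³/s; V = ΣQ_DR·Δt = 2.506 × 10^6 m³.
Runoff depth d = V / A = 37.79 mm.
C = d / P = 37.79 / 113 = 0.33.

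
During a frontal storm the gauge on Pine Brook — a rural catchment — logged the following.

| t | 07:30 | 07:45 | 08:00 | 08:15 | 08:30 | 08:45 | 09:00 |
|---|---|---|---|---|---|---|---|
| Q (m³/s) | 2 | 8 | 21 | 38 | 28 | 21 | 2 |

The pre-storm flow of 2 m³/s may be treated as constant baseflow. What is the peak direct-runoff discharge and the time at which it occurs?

Q_p = 36.0 m³/s at t = 08:15

Subtracting baseflow gives direct-runoff ordinates: 0.0, 6.0, 19.0, 36.0, 26.0, 19.0, 0.0 m³/s.
The maximum is 36.0 m³/s, occurring at the reading for t = 08:15.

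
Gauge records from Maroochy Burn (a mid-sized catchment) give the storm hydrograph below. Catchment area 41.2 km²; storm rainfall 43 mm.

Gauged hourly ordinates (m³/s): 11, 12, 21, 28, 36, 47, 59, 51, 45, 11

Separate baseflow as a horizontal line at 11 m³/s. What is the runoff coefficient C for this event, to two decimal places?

C ≈ 0.43

ΣQ_DR = 211.0 m³/s; V = ΣQ_DR·Δt = 7.596 × 10^5 m³.
Runoff depth d = V / A = 18.44 mm.
C = d / P = 18.44 / 43 = 0.43.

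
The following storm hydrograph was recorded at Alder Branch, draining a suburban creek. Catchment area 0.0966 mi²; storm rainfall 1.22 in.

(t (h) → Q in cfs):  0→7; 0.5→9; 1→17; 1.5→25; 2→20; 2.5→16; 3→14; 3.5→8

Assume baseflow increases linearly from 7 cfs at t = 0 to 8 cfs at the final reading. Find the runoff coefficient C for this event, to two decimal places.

ΣQ_DR = 56.00 cfs; V = ΣQ_DR·Δt = 1.008 × 10^5 ft³.
Runoff depth d = V / A = 0.4492 in.
C = d / P = 0.4492 / 1.22 = 0.37.

C ≈ 0.37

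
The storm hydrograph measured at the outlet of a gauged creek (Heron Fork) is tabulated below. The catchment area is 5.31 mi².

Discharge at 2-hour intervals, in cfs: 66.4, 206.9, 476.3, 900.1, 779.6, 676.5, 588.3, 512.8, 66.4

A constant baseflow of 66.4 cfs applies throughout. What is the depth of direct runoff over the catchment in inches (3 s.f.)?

Direct runoff: 0.0, 140.5, 409.9, 833.7, 713.2, 610.1, 521.9, 446.4, 0.0 cfs; ΣQ_DR = 3676 cfs.
V = ΣQ_DR · Δt = 3676 × 7200 s = 2.647 × 10^7 ft³.
Over A = 5.31 mi², depth = V / A = 2.15 in.

d ≈ 2.15 in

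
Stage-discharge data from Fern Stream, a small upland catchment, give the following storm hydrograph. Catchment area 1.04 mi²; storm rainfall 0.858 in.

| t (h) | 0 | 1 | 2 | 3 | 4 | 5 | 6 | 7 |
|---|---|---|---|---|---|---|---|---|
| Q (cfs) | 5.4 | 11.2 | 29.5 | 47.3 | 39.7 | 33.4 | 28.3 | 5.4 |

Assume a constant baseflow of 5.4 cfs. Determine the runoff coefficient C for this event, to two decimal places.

ΣQ_DR = 157.0 cfs; V = ΣQ_DR·Δt = 5.652 × 10^5 ft³.
Runoff depth d = V / A = 0.2339 in.
C = d / P = 0.2339 / 0.858 = 0.27.

C ≈ 0.27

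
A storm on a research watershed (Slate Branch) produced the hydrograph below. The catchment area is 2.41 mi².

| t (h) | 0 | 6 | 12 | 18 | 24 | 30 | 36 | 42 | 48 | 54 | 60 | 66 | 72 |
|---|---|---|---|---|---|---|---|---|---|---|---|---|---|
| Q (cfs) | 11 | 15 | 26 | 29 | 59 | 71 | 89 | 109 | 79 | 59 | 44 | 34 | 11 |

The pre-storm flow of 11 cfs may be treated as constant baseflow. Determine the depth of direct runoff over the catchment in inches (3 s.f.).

Direct runoff: 0.0, 4.0, 15.0, 18.0, 48.0, 60.0, 78.0, 98.0, 68.0, 48.0, 33.0, 23.0, 0.0 cfs; ΣQ_DR = 493.0 cfs.
V = ΣQ_DR · Δt = 493.0 × 21600 s = 1.065 × 10^7 ft³.
Over A = 2.41 mi², depth = V / A = 1.90 in.

d ≈ 1.90 in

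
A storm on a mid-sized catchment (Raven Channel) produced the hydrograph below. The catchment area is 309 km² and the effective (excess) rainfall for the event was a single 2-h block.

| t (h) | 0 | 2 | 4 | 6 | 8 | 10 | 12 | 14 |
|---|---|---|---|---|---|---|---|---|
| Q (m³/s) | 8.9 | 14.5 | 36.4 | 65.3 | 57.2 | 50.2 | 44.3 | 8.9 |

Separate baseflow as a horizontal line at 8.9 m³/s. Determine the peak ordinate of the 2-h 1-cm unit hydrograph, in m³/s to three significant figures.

Direct runoff: 0.0, 5.6, 27.5, 56.4, 48.3, 41.3, 35.4, 0.0 m³/s; ΣQ_DR = 214.5 m³/s, peak = 56.4 m³/s.
Runoff depth d = ΣQ_DR·Δt / A = 214.5 × 7200 / (309 km²) = 4.998 mm.
The 1-cm UH is the DRH scaled by (10 mm)/d, so U_p = 56.4 × 10/4.998 = 113 m³/s.

U_p ≈ 113 m³/s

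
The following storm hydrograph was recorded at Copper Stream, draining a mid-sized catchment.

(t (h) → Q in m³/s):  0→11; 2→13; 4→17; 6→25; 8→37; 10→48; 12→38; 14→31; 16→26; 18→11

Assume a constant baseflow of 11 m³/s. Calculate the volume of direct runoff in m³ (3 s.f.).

V ≈ 1.06 × 10^6 m³

Direct-runoff ordinates (Q − Q_b): 0.0, 2.0, 6.0, 14.0, 26.0, 37.0, 27.0, 20.0, 15.0, 0.0 m³/s.
ΣQ_DR = 147.0 m³/s.
With Δt = 2 h = 7200 s, V = ΣQ_DR · Δt = 147.0 × 7200 = 1.06 × 10^6 m³.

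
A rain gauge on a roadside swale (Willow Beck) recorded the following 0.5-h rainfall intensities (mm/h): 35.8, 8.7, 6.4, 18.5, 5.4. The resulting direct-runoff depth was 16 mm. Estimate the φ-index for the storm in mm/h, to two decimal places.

Only the 2 blocks with intensity above φ contribute runoff: 35.8, 18.5 mm/h.
Σ(I−φ)·Δt = d  ⇒  (35.8+18.5 − 2φ)·0.5 = 16
φ = (54.30 − 16/0.5) / 2 = 11.15 mm/h.

φ ≈ 11.15 mm/h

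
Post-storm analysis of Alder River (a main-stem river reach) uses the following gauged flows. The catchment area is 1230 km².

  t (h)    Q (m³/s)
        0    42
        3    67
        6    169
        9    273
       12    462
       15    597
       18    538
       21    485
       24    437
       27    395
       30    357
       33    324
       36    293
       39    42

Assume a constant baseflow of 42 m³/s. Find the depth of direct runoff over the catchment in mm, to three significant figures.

d ≈ 34.2 mm

Direct runoff: 0.0, 25.0, 127.0, 231.0, 420.0, 555.0, 496.0, 443.0, 395.0, 353.0, 315.0, 282.0, 251.0, 0.0 m³/s; ΣQ_DR = 3893 m³/s.
V = ΣQ_DR · Δt = 3893 × 10800 s = 4.204 × 10^7 m³.
Over A = 1230 km², depth = V / A = 34.2 mm.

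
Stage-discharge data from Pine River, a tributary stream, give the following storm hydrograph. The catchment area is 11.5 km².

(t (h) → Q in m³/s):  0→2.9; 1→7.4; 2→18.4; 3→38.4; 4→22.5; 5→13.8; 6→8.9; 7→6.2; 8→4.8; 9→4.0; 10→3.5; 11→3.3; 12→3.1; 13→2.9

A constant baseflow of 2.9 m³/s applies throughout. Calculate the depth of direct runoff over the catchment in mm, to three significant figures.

d ≈ 31.1 mm

Direct runoff: 0.0, 4.5, 15.5, 35.5, 19.6, 10.9, 6.0, 3.3, 1.9, 1.1, 0.6, 0.4, 0.2, 0.0 m³/s; ΣQ_DR = 99.50 m³/s.
V = ΣQ_DR · Δt = 99.50 × 3600 s = 3.582 × 10^5 m³.
Over A = 11.5 km², depth = V / A = 31.1 mm.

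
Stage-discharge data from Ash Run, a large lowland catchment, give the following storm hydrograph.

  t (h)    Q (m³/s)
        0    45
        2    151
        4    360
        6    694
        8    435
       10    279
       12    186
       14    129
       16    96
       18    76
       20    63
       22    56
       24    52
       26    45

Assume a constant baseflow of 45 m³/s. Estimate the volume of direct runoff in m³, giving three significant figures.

Direct-runoff ordinates (Q − Q_b): 0.0, 106.0, 315.0, 649.0, 390.0, 234.0, 141.0, 84.0, 51.0, 31.0, 18.0, 11.0, 7.0, 0.0 m³/s.
ΣQ_DR = 2037 m³/s.
With Δt = 2 h = 7200 s, V = ΣQ_DR · Δt = 2037 × 7200 = 1.47 × 10^7 m³.

V ≈ 1.47 × 10^7 m³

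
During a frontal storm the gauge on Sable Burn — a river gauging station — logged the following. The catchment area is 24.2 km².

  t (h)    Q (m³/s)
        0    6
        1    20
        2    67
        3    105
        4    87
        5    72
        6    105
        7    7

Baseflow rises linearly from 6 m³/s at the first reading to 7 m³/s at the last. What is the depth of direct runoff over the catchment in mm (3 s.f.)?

d ≈ 62.0 mm

Direct runoff: 0.00, 13.86, 60.71, 98.57, 80.43, 65.29, 98.14, 0.00 m³/s; ΣQ_DR = 417.0 m³/s.
V = ΣQ_DR · Δt = 417.0 × 3600 s = 1.501 × 10^6 m³.
Over A = 24.2 km², depth = V / A = 62.0 mm.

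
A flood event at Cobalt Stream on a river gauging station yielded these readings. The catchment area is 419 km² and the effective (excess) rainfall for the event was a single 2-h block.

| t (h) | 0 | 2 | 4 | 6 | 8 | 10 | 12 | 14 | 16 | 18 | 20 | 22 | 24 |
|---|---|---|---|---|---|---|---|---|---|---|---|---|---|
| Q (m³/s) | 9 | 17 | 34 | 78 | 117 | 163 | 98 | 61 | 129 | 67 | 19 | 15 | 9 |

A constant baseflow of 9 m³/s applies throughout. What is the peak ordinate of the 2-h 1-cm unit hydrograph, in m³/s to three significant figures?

U_p ≈ 128 m³/s

Direct runoff: 0.0, 8.0, 25.0, 69.0, 108.0, 154.0, 89.0, 52.0, 120.0, 58.0, 10.0, 6.0, 0.0 m³/s; ΣQ_DR = 699.0 m³/s, peak = 154.0 m³/s.
Runoff depth d = ΣQ_DR·Δt / A = 699.0 × 7200 / (419 km²) = 12.01 mm.
The 1-cm UH is the DRH scaled by (10 mm)/d, so U_p = 154.0 × 10/12.01 = 128 m³/s.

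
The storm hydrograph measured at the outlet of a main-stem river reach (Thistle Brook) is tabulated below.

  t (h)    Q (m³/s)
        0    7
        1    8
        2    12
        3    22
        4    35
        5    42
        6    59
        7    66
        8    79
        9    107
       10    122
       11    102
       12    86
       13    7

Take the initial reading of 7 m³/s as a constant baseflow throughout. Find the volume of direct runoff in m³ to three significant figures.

Direct-runoff ordinates (Q − Q_b): 0.0, 1.0, 5.0, 15.0, 28.0, 35.0, 52.0, 59.0, 72.0, 100.0, 115.0, 95.0, 79.0, 0.0 m³/s.
ΣQ_DR = 656.0 m³/s.
With Δt = 1 h = 3600 s, V = ΣQ_DR · Δt = 656.0 × 3600 = 2.36 × 10^6 m³.

V ≈ 2.36 × 10^6 m³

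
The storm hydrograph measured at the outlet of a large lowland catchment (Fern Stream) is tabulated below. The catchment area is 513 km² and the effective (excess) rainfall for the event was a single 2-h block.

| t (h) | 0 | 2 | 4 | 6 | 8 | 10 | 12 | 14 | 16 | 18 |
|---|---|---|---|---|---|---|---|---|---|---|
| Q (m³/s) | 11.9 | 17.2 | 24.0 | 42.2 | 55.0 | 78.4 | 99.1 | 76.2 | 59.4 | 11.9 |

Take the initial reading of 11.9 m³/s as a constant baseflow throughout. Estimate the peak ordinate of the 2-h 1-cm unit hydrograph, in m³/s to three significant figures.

Direct runoff: 0.0, 5.3, 12.1, 30.3, 43.1, 66.5, 87.2, 64.3, 47.5, 0.0 m³/s; ΣQ_DR = 356.3 m³/s, peak = 87.2 m³/s.
Runoff depth d = ΣQ_DR·Δt / A = 356.3 × 7200 / (513 km²) = 5.001 mm.
The 1-cm UH is the DRH scaled by (10 mm)/d, so U_p = 87.2 × 10/5.001 = 174 m³/s.

U_p ≈ 174 m³/s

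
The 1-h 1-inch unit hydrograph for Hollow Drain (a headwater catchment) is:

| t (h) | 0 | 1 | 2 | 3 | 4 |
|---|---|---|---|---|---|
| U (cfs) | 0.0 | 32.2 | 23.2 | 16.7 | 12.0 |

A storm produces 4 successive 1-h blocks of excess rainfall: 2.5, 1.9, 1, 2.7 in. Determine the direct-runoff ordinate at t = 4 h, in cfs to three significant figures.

Q ≈ 172 cfs

By discrete convolution, Q_j = Σ (P_i / 1 in) · U_{j−i}.
At t = 4 h (j=4): Q = (2.5/1)·12.0 + (1.9/1)·16.7 + (1/1)·23.2 + (2.7/1)·32.2 = 172 cfs.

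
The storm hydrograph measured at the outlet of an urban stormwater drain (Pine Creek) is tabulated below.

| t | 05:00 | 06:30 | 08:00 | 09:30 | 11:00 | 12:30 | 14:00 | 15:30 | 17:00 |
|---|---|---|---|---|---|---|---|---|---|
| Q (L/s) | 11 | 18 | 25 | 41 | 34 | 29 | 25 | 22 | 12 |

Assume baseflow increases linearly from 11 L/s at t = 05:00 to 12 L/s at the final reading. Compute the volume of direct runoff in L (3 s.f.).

Direct-runoff ordinates (Q − Q_b): 0.00, 6.88, 13.75, 29.62, 22.50, 17.38, 13.25, 10.12, 0.00 L/s.
ΣQ_DR = 113.5 L/s.
With Δt = 1.5 h = 5400 s, V = ΣQ_DR · Δt = 113.5 × 5400 = 6.13 × 10^5 L.

V ≈ 6.13 × 10^5 L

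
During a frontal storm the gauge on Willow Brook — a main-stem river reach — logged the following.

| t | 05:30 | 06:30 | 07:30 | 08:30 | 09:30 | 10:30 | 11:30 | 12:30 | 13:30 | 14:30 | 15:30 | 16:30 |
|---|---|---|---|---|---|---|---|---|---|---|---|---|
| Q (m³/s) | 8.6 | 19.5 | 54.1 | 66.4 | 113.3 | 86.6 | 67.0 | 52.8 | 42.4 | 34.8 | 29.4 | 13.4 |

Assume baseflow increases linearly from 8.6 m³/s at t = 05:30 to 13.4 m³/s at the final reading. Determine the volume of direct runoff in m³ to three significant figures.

V ≈ 1.64 × 10^6 m³

Direct-runoff ordinates (Q − Q_b): 0.00, 10.46, 44.63, 56.49, 102.95, 75.82, 55.78, 41.15, 30.31, 22.27, 16.44, 0.00 m³/s.
ΣQ_DR = 456.3 m³/s.
With Δt = 1 h = 3600 s, V = ΣQ_DR · Δt = 456.3 × 3600 = 1.64 × 10^6 m³.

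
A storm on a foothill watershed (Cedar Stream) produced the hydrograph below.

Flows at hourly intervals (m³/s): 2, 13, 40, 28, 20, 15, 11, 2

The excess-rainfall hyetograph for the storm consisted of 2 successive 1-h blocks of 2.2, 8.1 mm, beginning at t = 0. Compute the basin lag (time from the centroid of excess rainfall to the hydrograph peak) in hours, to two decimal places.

t_L ≈ 0.71 h

Centroid of excess rainfall: t_c = Σ P_i·t̄_i / ΣP_i = 1.2864 h (block centres at 0.5, 1.5 h).
Hydrograph peak occurs at t = 2 h, so basin lag t_L = 2 − 1.2864 = 0.71 h.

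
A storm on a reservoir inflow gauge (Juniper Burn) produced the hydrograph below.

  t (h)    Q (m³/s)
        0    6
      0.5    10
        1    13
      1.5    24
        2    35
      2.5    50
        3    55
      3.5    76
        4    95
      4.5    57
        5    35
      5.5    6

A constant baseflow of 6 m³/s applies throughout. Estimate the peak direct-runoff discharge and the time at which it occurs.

Q_p = 89.0 m³/s at t = 4 h

Subtracting baseflow gives direct-runoff ordinates: 0.0, 4.0, 7.0, 18.0, 29.0, 44.0, 49.0, 70.0, 89.0, 51.0, 29.0, 0.0 m³/s.
The maximum is 89.0 m³/s, occurring at the reading for t = 4 h.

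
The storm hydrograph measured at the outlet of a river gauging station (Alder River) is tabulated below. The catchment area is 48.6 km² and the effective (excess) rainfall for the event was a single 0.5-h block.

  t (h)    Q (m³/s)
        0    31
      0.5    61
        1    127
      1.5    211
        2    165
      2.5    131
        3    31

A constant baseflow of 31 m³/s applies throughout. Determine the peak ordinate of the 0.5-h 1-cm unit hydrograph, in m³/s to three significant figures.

U_p ≈ 90.0 m³/s

Direct runoff: 0.0, 30.0, 96.0, 180.0, 134.0, 100.0, 0.0 m³/s; ΣQ_DR = 540.0 m³/s, peak = 180.0 m³/s.
Runoff depth d = ΣQ_DR·Δt / A = 540.0 × 1800 / (48.6 km²) = 20.00 mm.
The 1-cm UH is the DRH scaled by (10 mm)/d, so U_p = 180.0 × 10/20.00 = 90.0 m³/s.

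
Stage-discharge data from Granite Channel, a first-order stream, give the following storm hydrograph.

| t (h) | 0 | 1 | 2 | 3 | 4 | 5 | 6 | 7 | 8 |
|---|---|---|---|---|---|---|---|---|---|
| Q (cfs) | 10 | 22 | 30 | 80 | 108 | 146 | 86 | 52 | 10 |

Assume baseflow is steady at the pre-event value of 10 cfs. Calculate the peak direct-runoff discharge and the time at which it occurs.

Subtracting baseflow gives direct-runoff ordinates: 0.0, 12.0, 20.0, 70.0, 98.0, 136.0, 76.0, 42.0, 0.0 cfs.
The maximum is 136.0 cfs, occurring at the reading for t = 5 h.

Q_p = 136.0 cfs at t = 5 h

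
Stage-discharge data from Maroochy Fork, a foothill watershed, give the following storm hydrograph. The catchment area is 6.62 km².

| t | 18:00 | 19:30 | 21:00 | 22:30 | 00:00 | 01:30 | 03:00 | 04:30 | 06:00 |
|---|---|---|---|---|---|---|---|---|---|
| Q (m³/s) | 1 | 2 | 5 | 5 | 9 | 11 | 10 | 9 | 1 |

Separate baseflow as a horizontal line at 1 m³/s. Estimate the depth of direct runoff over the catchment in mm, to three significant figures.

Direct runoff: 0.0, 1.0, 4.0, 4.0, 8.0, 10.0, 9.0, 8.0, 0.0 m³/s; ΣQ_DR = 44.00 m³/s.
V = ΣQ_DR · Δt = 44.00 × 5400 s = 2.376 × 10^5 m³.
Over A = 6.62 km², depth = V / A = 35.9 mm.

d ≈ 35.9 mm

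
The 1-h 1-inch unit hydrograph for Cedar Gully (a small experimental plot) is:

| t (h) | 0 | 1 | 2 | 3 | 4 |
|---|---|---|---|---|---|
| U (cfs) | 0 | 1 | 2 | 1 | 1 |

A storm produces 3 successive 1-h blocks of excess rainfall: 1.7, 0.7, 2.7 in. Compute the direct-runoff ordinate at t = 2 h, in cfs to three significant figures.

Q ≈ 4.10 cfs

By discrete convolution, Q_j = Σ (P_i / 1 in) · U_{j−i}.
At t = 2 h (j=2): Q = (1.7/1)·2 + (0.7/1)·1 + (2.7/1)·0 = 4.10 cfs.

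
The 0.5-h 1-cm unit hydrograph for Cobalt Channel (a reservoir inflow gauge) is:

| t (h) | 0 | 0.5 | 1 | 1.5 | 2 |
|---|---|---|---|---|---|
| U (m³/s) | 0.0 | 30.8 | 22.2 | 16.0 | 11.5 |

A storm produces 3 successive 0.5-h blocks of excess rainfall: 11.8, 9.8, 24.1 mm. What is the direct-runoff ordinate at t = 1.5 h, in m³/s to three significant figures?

By discrete convolution, Q_j = Σ (P_i / 10 mm) · U_{j−i}.
At t = 1.5 h (j=3): Q = (11.8/10)·16.0 + (9.8/10)·22.2 + (24.1/10)·30.8 = 115 m³/s.

Q ≈ 115 m³/s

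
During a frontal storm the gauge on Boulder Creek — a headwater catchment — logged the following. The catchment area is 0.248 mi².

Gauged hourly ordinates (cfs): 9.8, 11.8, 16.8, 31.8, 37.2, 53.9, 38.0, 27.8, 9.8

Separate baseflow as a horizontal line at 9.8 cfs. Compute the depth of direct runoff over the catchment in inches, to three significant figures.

Direct runoff: 0.0, 2.0, 7.0, 22.0, 27.4, 44.1, 28.2, 18.0, 0.0 cfs; ΣQ_DR = 148.7 cfs.
V = ΣQ_DR · Δt = 148.7 × 3600 s = 5.353 × 10^5 ft³.
Over A = 0.248 mi², depth = V / A = 0.929 in.

d ≈ 0.929 in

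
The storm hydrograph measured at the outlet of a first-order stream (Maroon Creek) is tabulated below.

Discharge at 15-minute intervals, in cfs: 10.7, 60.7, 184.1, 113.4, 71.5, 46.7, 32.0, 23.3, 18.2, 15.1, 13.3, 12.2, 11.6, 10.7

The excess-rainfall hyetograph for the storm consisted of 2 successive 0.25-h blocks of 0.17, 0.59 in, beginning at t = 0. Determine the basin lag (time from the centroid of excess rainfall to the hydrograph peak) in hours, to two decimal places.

t_L ≈ 0.18 h

Centroid of excess rainfall: t_c = Σ P_i·t̄_i / ΣP_i = 0.3191 h (block centres at 0.125, 0.375 h).
Hydrograph peak occurs at t = 0.5 h, so basin lag t_L = 0.5 − 0.3191 = 0.18 h.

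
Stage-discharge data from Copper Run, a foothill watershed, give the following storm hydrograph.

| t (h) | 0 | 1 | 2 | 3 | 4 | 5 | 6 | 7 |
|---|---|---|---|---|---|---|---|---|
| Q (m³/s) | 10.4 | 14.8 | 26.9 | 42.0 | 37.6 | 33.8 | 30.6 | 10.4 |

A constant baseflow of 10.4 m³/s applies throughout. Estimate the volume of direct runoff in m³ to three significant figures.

Direct-runoff ordinates (Q − Q_b): 0.0, 4.4, 16.5, 31.6, 27.2, 23.4, 20.2, 0.0 m³/s.
ΣQ_DR = 123.3 m³/s.
With Δt = 1 h = 3600 s, V = ΣQ_DR · Δt = 123.3 × 3600 = 4.44 × 10^5 m³.

V ≈ 4.44 × 10^5 m³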